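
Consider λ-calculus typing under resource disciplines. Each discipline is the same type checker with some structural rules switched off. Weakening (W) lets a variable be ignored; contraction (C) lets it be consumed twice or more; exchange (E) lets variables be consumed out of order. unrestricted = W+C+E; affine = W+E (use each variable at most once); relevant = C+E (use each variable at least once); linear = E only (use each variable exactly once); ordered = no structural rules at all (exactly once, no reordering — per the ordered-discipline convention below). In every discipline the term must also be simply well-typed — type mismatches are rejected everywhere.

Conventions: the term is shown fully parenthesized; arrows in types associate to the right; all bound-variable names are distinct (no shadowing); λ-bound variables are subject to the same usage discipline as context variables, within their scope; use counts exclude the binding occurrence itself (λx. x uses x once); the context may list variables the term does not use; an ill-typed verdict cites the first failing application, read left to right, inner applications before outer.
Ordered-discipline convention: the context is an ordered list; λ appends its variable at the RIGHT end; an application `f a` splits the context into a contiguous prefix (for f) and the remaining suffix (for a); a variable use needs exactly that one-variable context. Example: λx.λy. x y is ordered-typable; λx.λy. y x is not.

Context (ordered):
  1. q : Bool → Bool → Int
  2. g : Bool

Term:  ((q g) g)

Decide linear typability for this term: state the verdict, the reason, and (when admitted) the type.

no — g ×2 used more than once (contraction)
variable uses: q: 1; g: 2
left-to-right use order: q, g, g
typing: ✓ — Int
per-discipline verdicts: ordered ✗ | linear ✗ | affine ✗ | relevant ✓ | unrestricted ✓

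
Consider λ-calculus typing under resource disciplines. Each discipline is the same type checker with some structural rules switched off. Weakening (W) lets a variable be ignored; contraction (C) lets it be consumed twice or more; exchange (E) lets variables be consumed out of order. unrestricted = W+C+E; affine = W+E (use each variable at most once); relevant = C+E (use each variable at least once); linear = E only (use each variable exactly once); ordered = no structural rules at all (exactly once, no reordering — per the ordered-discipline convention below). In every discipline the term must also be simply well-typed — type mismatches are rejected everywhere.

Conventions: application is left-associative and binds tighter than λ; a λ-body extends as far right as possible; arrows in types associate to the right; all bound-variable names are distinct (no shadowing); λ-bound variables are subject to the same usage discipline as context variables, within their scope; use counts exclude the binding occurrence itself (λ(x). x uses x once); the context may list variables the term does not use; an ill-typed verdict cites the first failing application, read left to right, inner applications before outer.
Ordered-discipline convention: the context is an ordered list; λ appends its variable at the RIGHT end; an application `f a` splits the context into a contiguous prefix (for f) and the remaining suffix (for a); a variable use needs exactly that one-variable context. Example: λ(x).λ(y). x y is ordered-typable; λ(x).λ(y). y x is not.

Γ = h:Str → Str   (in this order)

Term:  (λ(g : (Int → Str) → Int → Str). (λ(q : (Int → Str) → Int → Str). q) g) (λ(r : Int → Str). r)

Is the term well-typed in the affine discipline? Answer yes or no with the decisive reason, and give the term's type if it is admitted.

yes — none of h, g, q, r used more than once; term : (Int → Str) → Int → Str
counts: h: 0×; g (λ-bound): 1×; q (λ-bound): 1×; r (λ-bound): 1×
uses in reading order: q, g, r
typing: the term checks, with type (Int → Str) → Int → Str
per-discipline verdicts: ordered ✗; linear ✗; affine ✓; relevant ✗; unrestricted ✓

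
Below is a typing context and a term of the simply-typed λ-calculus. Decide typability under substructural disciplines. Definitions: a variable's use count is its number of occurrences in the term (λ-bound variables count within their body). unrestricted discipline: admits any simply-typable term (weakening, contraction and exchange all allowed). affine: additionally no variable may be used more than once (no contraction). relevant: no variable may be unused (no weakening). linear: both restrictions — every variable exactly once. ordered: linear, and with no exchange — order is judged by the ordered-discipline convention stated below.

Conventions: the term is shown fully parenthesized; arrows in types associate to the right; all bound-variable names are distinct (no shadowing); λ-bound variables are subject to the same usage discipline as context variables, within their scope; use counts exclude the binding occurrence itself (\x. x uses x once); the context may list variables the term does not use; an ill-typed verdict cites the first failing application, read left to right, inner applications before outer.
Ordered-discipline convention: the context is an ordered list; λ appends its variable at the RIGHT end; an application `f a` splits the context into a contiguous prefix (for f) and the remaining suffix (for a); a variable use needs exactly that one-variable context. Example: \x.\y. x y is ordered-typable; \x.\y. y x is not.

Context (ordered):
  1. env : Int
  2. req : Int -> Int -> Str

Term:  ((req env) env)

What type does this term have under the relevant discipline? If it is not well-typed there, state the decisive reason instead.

term : Str
use counts: env=2, req=1
use order (left to right): req, env, env
typing: well-typed — term : Str
per-discipline verdicts: ordered ✗ · linear ✗ · affine ✗ · relevant ✓ · unrestricted ✓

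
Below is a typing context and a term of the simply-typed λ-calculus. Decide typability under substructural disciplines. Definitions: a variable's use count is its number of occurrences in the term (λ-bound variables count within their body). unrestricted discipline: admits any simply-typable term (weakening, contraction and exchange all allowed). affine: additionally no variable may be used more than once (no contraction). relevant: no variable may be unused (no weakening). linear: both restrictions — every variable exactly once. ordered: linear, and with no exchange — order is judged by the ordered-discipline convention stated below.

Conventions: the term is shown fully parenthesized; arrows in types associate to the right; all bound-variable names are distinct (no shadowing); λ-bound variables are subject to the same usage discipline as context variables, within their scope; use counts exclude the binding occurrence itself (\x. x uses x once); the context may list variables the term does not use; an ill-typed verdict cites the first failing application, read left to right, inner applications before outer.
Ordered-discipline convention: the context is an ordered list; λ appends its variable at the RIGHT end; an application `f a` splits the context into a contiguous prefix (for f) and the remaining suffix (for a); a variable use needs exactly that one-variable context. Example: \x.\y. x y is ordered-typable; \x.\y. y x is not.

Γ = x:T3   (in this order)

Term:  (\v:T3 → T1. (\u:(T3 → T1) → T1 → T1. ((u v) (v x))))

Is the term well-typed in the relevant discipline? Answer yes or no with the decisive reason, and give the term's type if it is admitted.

yes — at least one use each (x, v, u); term : (T3 → T1) → ((T3 → T1) → T1 → T1) → T1
variable uses: x ×1, v [bound] ×2, u [bound] ×1
left-to-right use order: u, v, v, x
typing: the term checks, with type (T3 → T1) → ((T3 → T1) → T1 → T1) → T1
across the five disciplines: ordered ✗; linear ✗; affine ✗; relevant ✓; unrestricted ✓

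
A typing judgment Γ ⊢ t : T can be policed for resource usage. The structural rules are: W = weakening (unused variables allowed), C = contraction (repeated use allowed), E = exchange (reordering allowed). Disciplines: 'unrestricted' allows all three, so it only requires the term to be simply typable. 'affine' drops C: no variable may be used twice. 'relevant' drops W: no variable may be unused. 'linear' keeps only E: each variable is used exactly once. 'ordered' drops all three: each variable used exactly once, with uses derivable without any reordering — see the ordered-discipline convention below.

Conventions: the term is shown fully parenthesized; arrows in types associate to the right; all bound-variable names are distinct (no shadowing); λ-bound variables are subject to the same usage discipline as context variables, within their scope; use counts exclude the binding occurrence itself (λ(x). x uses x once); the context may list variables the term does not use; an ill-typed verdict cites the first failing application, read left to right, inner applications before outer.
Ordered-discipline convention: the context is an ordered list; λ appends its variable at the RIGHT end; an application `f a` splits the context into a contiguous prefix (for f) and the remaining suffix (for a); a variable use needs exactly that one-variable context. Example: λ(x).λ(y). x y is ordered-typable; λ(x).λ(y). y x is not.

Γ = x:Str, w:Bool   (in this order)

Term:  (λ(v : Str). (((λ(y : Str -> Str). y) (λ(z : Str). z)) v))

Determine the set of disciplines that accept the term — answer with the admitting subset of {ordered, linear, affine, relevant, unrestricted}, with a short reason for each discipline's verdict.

admitted in: affine, unrestricted
usage: x ×0; w ×0; v (λ-bound) ×1; y (λ-bound) ×1; z (λ-bound) ×1
use order (left to right): y, z, v
typing: well-typed — term : Str -> Str
ordered ✗ (unused: x, w — weakening required)
linear ✗ (unused: x, w — weakening required)
affine ✓ (no duplicate uses among x, w, v, y, z)
relevant ✗ (unused: x, w — weakening required)
unrestricted ✓ (type-checks (Str -> Str) and nothing is barred)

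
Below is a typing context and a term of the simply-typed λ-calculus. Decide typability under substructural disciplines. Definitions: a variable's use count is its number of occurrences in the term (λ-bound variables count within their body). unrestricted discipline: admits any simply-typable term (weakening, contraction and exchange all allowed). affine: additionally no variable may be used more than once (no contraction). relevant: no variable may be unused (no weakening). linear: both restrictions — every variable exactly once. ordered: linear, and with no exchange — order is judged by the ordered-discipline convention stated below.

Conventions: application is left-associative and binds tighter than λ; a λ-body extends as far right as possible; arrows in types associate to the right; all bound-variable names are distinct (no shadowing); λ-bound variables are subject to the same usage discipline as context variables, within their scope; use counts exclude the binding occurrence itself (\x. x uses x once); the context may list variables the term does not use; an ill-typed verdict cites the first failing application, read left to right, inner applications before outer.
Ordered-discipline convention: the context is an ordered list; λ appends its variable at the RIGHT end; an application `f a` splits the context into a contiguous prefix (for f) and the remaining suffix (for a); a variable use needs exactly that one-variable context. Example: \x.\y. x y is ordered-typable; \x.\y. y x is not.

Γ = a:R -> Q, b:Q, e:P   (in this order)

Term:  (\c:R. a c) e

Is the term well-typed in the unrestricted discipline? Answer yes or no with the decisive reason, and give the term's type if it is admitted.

no — fails simple typing
variable uses: a ×1, b ×0, e ×1, c (bound) ×1
use order (left to right): a, c, e
typing: ill-typed: an argument P mismatches the expected R
across the five disciplines: ordered ✗, linear ✗, affine ✗, relevant ✗, unrestricted ✗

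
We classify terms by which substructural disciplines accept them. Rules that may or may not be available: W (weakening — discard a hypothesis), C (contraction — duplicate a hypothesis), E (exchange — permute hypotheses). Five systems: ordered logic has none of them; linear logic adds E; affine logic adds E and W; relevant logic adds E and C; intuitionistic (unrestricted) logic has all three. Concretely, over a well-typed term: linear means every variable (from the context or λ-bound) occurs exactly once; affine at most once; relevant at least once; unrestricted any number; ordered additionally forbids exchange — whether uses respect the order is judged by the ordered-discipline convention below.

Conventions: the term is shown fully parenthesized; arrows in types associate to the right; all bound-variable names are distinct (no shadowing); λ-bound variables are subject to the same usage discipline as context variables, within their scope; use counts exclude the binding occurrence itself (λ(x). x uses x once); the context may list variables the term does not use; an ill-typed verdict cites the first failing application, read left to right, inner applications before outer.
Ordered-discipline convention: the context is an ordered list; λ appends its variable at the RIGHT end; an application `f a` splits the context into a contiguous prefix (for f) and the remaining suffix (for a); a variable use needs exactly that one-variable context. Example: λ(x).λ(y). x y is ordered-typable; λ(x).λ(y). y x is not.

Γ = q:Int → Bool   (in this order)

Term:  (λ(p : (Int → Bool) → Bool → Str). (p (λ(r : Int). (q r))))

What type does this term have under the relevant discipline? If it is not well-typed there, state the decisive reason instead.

term : ((Int → Bool) → Bool → Str) → Bool → Str
usage: q=1, p (λ-bound)=1, r (λ-bound)=1
use order (left to right): p, q, r
typing: well-typed — term : ((Int → Bool) → Bool → Str) → Bool → Str
across the five disciplines: ordered ✗; linear ✓; affine ✓; relevant ✓; unrestricted ✓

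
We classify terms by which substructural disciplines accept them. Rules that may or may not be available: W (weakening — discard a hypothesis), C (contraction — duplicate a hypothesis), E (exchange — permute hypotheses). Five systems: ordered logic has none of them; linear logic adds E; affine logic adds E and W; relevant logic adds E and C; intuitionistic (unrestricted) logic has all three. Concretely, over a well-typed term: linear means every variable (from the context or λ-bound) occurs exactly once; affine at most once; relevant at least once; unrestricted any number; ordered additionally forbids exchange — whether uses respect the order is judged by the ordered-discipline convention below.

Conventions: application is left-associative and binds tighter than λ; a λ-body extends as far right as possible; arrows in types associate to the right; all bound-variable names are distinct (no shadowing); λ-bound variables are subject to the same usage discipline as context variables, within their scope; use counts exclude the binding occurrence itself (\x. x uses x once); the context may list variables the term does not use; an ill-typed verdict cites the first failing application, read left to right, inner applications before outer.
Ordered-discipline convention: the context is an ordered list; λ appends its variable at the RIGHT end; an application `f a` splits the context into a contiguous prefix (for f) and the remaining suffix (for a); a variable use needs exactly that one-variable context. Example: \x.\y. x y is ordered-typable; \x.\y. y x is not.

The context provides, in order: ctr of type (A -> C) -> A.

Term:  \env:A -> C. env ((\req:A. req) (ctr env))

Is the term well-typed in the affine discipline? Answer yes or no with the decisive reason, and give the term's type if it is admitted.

no — uses contraction: env ×2
use counts: ctr: 1, env [bound]: 2, req [bound]: 1
use order (left to right): env, req, ctr, env
typing: well-typed — term : (A -> C) -> C
summary: ordered ✗ | linear ✗ | affine ✗ | relevant ✓ | unrestricted ✓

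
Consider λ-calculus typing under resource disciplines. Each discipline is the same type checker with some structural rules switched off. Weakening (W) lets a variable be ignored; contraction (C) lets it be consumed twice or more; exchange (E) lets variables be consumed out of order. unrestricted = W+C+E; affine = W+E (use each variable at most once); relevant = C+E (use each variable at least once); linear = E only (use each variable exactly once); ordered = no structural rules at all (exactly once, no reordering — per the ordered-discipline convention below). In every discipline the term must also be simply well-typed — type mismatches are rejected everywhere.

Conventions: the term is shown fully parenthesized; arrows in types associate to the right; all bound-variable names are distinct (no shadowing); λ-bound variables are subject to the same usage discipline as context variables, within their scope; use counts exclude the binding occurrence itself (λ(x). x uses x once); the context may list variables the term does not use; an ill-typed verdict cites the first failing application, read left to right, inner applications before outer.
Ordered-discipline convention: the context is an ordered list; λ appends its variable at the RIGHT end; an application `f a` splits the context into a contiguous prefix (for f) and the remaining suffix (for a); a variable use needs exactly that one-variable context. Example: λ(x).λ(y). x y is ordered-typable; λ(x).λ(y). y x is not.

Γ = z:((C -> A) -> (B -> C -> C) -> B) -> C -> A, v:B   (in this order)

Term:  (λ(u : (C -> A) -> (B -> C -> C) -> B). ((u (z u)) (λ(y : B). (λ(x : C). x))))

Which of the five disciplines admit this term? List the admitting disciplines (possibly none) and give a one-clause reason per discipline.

accepted by: unrestricted
variable uses: z ×1; v ×0; u (bound) ×2; y (bound) ×0; x (bound) ×1
left-to-right use order: u, z, u, x
typing: ✓ — ((C -> A) -> (B -> C -> C) -> B) -> B
ordered: ✗, needs contraction — u ×2; unused: v, y — weakening required
linear: ✗, needs contraction — u ×2; unused: v, y — weakening required
affine: ✗, needs contraction — u ×2
relevant: ✗, unused: v, y — weakening required
unrestricted: ✓, simply typable at ((C -> A) -> (B -> C -> C) -> B) -> B; W, C, E all held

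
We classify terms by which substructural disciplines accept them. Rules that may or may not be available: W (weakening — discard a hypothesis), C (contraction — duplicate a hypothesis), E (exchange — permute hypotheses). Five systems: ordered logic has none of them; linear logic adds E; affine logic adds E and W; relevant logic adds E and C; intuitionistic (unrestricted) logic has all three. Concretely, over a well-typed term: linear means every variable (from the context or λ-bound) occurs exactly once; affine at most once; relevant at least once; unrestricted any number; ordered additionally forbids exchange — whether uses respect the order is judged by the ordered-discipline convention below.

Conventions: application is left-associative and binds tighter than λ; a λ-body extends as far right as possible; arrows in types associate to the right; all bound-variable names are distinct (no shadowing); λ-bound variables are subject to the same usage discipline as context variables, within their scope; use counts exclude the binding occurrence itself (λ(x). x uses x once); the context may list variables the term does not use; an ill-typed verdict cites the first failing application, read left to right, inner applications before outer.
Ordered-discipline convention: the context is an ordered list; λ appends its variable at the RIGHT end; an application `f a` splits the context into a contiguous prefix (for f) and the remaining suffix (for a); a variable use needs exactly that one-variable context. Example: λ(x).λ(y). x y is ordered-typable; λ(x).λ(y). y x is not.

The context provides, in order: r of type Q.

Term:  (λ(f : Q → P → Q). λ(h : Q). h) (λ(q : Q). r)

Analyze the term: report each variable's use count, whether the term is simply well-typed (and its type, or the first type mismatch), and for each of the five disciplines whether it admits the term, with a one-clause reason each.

counts: r=1; f (λ-bound)=0; h (λ-bound)=1; q (λ-bound)=0
order of uses: h, r
typing: ill-typed: a function awaiting Q → P → Q gets Q → Q
ordered: ✗ — the type mismatch rejects it
linear: ✗ — not simply typable
affine: ✗ — fails simple typing
relevant: ✗ — a type mismatch blocks all five
unrestricted: ✗ — the type mismatch rejects it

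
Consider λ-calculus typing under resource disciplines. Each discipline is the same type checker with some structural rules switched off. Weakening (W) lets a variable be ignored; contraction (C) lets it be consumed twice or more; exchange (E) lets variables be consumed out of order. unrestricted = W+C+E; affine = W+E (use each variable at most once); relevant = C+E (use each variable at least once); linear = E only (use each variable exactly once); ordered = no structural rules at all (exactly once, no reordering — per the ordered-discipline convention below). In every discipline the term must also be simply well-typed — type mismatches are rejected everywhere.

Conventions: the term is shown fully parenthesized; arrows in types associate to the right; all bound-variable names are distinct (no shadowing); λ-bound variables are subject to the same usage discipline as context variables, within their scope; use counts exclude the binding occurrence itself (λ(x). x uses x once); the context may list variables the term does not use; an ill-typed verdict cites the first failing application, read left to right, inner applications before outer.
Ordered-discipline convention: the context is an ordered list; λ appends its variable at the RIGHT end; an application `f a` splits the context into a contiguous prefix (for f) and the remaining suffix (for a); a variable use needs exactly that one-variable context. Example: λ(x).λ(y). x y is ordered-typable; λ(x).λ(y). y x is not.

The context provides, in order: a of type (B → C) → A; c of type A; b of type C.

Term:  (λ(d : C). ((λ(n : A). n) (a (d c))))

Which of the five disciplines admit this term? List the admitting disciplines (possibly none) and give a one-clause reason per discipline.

admitted in: none
counts: a: 1, c: 1, b: 0, d [bound]: 1, n [bound]: 1
left-to-right use order: n, a, d, c
typing: ill-typed: non-function type C applied to an argument
ordered: ✗ — fails simple typing
linear: ✗ — a type mismatch blocks all five
affine: ✗ — the type mismatch rejects it
relevant: ✗ — not simply typable
unrestricted: ✗ — fails simple typing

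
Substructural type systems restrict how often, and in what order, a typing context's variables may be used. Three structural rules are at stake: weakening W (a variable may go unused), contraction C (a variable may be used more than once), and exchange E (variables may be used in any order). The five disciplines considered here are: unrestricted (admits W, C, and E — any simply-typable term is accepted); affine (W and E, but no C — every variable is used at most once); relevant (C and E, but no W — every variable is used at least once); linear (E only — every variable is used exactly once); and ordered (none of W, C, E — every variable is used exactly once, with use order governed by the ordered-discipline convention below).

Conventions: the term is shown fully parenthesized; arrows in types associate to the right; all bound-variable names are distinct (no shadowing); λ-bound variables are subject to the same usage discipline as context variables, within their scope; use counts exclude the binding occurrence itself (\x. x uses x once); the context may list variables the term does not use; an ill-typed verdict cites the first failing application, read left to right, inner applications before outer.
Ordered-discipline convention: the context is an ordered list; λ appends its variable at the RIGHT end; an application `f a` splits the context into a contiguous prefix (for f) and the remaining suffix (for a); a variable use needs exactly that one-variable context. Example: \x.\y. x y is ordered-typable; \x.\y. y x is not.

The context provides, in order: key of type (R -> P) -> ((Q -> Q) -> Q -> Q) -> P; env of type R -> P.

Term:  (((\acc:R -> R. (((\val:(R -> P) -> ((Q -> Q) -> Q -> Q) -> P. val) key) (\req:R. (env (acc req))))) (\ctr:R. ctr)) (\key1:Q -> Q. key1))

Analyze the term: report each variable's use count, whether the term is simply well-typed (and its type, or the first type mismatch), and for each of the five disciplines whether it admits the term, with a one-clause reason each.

usage: key: 1×; env: 1×; acc [bound]: 1×; val [bound]: 1×; req [bound]: 1×; ctr [bound]: 1×; key1 [bound]: 1×
order of uses: val, key, env, acc, req, ctr, key1
typing: ✓ — P
ordered: ✓ — single-use (key, env, acc, val, req, ctr, key1), ordered derivation ok
linear: ✓ — key, env, acc, val, req, ctr, key1: one use apiece
affine: ✓ — at most one use each (key, env, acc, val, req, ctr, key1)
relevant: ✓ — none of key, env, acc, val, req, ctr, key1 goes unused
unrestricted: ✓ — simply typable at P; W, C, E all held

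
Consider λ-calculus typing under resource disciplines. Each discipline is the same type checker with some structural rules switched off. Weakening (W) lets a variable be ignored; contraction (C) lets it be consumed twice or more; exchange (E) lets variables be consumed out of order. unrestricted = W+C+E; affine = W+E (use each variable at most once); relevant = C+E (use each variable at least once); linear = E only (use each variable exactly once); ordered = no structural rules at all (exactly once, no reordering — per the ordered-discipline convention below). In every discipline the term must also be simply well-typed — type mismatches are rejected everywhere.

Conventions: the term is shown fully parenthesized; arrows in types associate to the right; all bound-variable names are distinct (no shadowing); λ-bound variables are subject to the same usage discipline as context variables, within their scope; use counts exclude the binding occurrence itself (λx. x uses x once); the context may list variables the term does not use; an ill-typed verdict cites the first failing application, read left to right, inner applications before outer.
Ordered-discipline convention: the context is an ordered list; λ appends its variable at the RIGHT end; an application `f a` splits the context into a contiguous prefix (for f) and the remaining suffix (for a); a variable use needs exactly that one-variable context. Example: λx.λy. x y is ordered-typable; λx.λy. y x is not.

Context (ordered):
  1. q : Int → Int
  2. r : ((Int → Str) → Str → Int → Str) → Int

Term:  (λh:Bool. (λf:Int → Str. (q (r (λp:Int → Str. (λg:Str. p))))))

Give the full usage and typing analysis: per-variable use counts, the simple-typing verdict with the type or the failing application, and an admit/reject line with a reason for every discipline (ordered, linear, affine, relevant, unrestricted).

variable uses: q: 1×; r: 1×; h [bound]: 0×; f [bound]: 0×; p [bound]: 1×; g [bound]: 0×
left-to-right use order: q, r, p
typing: well-typed — term : Bool → (Int → Str) → Int
ordered ✗ (h, f, g left unused)
linear ✗ (h, f, g left unused)
affine ✓ (at most one use each (q, r, h, f, p, g))
relevant ✗ (h, f, g left unused)
unrestricted ✓ (typability at Bool → (Int → Str) → Int is all that's needed)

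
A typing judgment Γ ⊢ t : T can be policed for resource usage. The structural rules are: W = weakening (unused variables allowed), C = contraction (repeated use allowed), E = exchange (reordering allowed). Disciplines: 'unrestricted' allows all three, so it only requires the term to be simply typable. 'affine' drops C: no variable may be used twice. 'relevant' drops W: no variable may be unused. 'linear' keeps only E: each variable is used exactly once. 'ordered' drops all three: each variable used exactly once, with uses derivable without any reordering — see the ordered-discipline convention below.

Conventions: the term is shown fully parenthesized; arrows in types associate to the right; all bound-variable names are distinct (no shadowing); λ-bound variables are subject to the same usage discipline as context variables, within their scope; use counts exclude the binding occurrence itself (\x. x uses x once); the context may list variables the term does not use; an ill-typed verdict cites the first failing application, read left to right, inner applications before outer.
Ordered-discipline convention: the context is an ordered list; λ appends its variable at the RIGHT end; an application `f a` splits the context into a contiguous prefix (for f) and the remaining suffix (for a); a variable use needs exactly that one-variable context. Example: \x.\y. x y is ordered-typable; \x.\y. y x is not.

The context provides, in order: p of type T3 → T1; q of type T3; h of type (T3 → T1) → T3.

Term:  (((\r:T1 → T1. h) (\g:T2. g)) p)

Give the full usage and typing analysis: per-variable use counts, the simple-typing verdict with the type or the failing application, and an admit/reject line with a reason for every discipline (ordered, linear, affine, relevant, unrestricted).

usage: p: 1; q: 0; h: 1; r [bound]: 0; g [bound]: 1
use order (left to right): h, g, p
typing: ill-typed: an application expects T1 → T1 but receives T2 → T2
ordered: ✗ — not simply typable
linear: ✗ — fails simple typing
affine: ✗ — a type mismatch blocks all five
relevant: ✗ — the type mismatch rejects it
unrestricted: ✗ — not simply typable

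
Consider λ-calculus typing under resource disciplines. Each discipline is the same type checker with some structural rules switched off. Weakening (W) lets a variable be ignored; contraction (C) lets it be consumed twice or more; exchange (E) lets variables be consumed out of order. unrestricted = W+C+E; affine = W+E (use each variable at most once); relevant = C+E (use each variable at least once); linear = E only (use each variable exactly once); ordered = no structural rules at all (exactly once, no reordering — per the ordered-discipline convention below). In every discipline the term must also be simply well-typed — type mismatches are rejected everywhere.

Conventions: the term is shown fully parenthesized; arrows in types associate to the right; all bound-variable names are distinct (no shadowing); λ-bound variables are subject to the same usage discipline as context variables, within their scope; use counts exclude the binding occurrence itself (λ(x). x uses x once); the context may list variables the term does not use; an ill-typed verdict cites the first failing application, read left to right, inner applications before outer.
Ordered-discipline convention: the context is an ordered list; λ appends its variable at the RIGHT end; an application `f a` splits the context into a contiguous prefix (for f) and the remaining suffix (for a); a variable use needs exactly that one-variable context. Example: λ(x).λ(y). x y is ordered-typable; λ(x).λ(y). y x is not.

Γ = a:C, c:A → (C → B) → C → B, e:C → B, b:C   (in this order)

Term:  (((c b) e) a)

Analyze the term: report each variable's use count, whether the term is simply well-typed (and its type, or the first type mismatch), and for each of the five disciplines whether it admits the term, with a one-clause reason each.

usage: a ×1, c ×1, e ×1, b ×1
left-to-right use order: c, b, e, a
typing: ill-typed: argument of type C where A is required
ordered: ✗ — fails simple typing
linear: ✗ — a type mismatch blocks all five
affine: ✗ — the type mismatch rejects it
relevant: ✗ — not simply typable
unrestricted: ✗ — fails simple typing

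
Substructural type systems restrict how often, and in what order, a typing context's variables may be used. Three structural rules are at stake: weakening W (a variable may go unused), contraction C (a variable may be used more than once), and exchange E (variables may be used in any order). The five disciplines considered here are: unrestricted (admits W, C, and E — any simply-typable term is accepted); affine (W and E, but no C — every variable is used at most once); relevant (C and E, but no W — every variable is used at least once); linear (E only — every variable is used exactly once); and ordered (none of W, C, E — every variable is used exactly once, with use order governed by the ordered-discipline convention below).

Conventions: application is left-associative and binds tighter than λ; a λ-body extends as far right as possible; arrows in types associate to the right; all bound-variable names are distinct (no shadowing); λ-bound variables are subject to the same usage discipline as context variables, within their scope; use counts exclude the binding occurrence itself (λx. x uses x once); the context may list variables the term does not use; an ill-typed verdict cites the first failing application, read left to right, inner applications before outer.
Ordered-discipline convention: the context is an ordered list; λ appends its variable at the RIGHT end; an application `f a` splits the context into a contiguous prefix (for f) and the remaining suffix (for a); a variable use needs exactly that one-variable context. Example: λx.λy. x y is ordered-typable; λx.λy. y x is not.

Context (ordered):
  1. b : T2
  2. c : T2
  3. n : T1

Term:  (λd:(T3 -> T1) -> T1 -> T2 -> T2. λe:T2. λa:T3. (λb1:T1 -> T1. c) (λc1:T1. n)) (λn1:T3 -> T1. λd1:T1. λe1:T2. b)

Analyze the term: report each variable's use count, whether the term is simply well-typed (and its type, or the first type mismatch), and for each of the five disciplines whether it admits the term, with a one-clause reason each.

usage: b: 1×, c: 1×, n: 1×, d (bound): 0×, e (bound): 0×, a (bound): 0×, b1 (bound): 0×, c1 (bound): 0×, n1 (bound): 0×, d1 (bound): 0×, e1 (bound): 0×
uses in reading order: c, n, b
typing: the term checks, with type T2 -> T3 -> T2
ordered: ✗ — d, e, a, b1, c1, n1, d1, e1 left unused
linear: ✗ — d, e, a, b1, c1, n1, d1, e1 left unused
affine: ✓ — at most one use each (b, c, n, d, e, a, b1, c1, n1, d1, e1)
relevant: ✗ — d, e, a, b1, c1, n1, d1, e1 left unused
unrestricted: ✓ — typability at T2 -> T3 -> T2 is all that's needed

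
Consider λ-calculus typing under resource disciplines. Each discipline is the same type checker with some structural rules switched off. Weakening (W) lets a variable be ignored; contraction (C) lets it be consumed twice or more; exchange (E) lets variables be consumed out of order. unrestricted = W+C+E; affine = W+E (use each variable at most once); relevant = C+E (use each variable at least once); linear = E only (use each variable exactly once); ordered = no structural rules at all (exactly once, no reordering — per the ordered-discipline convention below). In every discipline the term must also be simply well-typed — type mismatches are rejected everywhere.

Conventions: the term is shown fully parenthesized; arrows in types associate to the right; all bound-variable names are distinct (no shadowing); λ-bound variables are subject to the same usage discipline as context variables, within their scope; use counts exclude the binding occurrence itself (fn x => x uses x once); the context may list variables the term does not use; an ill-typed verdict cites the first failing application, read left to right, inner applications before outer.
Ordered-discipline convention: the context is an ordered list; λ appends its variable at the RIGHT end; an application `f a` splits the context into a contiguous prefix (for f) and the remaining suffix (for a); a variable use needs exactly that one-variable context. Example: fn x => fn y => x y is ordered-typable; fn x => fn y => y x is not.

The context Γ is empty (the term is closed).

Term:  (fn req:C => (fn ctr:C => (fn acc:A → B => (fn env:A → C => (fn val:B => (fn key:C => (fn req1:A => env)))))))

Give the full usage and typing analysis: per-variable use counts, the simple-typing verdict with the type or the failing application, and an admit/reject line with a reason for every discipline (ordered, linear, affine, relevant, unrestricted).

variable uses: req (bound)=0, ctr (bound)=0, acc (bound)=0, env (bound)=1, val (bound)=0, key (bound)=0, req1 (bound)=0
order of uses: env
typing: well-typed — term : C → C → (A → B) → (A → C) → B → C → A → A → C
ordered: ✗, unused: req, ctr, acc, val, key, req1 — weakening required
linear: ✗, unused: req, ctr, acc, val, key, req1 — weakening required
affine: ✓, no duplicate uses among req, ctr, acc, env, val, key, req1
relevant: ✗, unused: req, ctr, acc, val, key, req1 — weakening required
unrestricted: ✓, well-typed at C → C → (A → B) → (A → C) → B → C → A → A → C; no restrictions here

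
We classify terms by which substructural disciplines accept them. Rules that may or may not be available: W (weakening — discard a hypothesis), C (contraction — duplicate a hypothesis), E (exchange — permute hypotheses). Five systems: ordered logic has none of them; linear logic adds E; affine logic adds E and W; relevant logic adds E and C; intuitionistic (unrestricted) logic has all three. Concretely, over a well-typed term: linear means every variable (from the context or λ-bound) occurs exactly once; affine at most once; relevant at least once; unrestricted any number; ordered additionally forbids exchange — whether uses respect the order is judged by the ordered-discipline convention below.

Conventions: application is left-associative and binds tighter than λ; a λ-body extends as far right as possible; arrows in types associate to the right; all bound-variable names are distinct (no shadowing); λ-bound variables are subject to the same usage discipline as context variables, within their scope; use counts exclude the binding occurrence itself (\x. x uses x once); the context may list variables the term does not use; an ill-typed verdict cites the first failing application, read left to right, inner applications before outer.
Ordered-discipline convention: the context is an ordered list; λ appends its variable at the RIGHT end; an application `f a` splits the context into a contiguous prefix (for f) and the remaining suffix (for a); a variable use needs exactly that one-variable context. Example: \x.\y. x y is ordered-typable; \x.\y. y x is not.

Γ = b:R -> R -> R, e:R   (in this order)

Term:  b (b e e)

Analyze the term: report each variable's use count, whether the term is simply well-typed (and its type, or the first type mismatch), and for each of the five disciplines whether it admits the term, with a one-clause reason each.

usage: b=2; e=2
uses in reading order: b, b, e, e
typing: ✓ — R -> R
ordered ✗ (b ×2, e ×2 used more than once (contraction))
linear ✗ (b ×2, e ×2 used more than once (contraction))
affine ✗ (b ×2, e ×2 used more than once (contraction))
relevant ✓ (every one of b, e appears)
unrestricted ✓ (typability at R -> R is all that's needed)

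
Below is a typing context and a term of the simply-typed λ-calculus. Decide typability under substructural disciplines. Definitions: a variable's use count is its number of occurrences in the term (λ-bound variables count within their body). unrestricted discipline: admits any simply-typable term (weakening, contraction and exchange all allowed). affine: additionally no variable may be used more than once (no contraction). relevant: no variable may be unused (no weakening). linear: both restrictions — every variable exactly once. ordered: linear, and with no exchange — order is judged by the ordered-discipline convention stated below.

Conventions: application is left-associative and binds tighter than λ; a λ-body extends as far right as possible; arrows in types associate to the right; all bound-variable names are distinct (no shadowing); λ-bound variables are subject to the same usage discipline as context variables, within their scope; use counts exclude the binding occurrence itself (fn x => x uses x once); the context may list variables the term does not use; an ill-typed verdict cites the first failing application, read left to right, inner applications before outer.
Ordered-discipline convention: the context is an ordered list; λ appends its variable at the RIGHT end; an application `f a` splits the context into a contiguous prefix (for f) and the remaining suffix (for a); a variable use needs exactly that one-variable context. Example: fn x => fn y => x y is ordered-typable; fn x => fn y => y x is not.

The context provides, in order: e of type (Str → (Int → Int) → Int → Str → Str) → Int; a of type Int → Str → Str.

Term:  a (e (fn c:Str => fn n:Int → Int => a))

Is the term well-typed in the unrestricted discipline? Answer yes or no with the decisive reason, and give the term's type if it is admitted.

yes — type-checks (Str → Str) and nothing is barred; term : Str → Str
variable uses: e ×1, a ×2, c (bound) ×0, n (bound) ×0
left-to-right use order: a, e, a
typing: well-typed — term : Str → Str
per-discipline verdicts: ordered ✗, linear ✗, affine ✗, relevant ✗, unrestricted ✓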